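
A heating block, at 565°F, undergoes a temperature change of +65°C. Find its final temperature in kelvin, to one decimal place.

634.3 K

Initial temperature in Celsius: (565 - 32) × 5/9 = 296.1111°C.
Final Celsius temperature: 296.1111 + 65.0000 = 361.1111°C.
In kelvin: 361.1111 + 273.15 = 634.3 K.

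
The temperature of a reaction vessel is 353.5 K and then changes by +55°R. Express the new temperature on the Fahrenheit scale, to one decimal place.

231.6°F

Initial temperature in Celsius: 353.5 - 273.15 = 80.3500°C.
The 55°R change is an interval, so only the factor 5/9 applies: +55 × 5/9 = +30.5556°C.
Final Celsius temperature: 80.3500 + 30.5556 = 110.9056°C.
In Fahrenheit: 110.9056 × 1.8 + 32 = 231.6°F.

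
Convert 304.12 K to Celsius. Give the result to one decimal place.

In Celsius: 304.12 - 273.15 = 30.9700°C.

31.0°C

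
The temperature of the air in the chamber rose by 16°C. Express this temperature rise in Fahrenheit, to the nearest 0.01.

Only the scale ratio 1.8 matters for a change in temperature.
16 × 1.8 = 28.80.

28.80°F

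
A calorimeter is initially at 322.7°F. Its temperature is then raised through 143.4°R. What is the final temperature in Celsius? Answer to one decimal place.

241.2°C

Initial temperature in Celsius: (322.7 - 32) × 5/9 = 161.5000°C.
The 143.4°R change is an interval, so only the factor 5/9 applies: +143.4 × 5/9 = +79.6667°C.
Final Celsius temperature: 161.5000 + 79.6667 = 241.1667°C.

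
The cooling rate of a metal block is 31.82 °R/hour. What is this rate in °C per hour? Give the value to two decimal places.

Since only a temperature interval is involved, the additive offset between the scales drops out.
A change of 1°R is a change of 5/9°C, so 31.82 × 5/9 = 17.68.

17.68 °C/hour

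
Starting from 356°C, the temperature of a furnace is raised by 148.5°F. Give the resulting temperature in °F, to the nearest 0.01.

821.30°F

The 148.5°F change is an interval, so only the factor 5/9 applies: +148.5 × 5/9 = +82.5000°C.
Final Celsius temperature: 356.0000 + 82.5000 = 438.5000°C.
In Fahrenheit: 438.5000 × 1.8 + 32 = 821.30°F.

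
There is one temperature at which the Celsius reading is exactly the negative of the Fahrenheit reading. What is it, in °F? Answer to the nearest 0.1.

Let F be the Fahrenheit reading. The Celsius reading is C = 5/9·F - 17.7778.
Require C = -1·F: 5/9·F - 17.7778 = -1·F.
(14/9)·F = 17.7778  ⇒  F = 11.4.

11.4°F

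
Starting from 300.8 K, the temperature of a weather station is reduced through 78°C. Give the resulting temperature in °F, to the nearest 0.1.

Initial temperature in Celsius: 300.8 - 273.15 = 27.6500°C.
Final Celsius temperature: 27.6500 - 78.0000 = -50.3500°C.
In Fahrenheit: -50.3500 × 1.8 + 32 = -58.6°F.

-58.6°F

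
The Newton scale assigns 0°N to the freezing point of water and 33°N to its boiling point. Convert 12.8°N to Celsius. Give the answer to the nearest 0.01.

Linear interpolation between the fixed points: C = (12.8 - 0) × 100 / (33 - 0) = 38.7879°C.

38.79°C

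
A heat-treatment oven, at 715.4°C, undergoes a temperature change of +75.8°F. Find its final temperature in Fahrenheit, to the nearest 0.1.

The 75.8°F change is an interval, so only the factor 5/9 applies: +75.8 × 5/9 = +42.1111°C.
Final Celsius temperature: 715.4000 + 42.1111 = 757.5111°C.
In Fahrenheit: 757.5111 × 1.8 + 32 = 1395.5°F.

1395.5°F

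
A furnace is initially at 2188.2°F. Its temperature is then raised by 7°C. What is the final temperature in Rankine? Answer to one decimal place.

2660.5°R

Initial temperature in Celsius: (2188.2 - 32) × 5/9 = 1197.8889°C.
Final Celsius temperature: 1197.8889 + 7.0000 = 1204.8889°C.
In Rankine: 1204.8889 × 1.8 + 491.67 = 2660.5°R.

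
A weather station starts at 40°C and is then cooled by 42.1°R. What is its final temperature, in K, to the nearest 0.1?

289.8 K

The 42.1°R change is an interval, so only the factor 5/9 applies: -42.1 × 5/9 = -23.3889°C.
Final Celsius temperature: 40.0000 - 23.3889 = 16.6111°C.
In kelvin: 16.6111 + 273.15 = 289.8 K.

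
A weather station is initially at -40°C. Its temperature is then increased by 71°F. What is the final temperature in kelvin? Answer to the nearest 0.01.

272.59 K

The 71°F change is an interval, so only the factor 5/9 applies: +71 × 5/9 = +39.4444°C.
Final Celsius temperature: -40.0000 + 39.4444 = -0.5556°C.
In kelvin: -0.5556 + 273.15 = 272.59 K.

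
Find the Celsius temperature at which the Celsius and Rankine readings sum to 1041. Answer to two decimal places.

196.19°C

Let C be the Celsius reading. The Rankine reading is R = 1.8·C + 491.67.
Require C + R = 1041: (2.8)·C + 491.67 = 1041.
C = (1041 - 491.67) / (2.8) = 196.19.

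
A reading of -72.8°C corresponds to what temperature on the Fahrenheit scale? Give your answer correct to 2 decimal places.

-99.04°F

In Fahrenheit: -72.8000 × 1.8 + 32 = -99.04°F.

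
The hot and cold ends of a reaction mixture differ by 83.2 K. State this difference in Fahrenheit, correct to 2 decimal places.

Only the scale ratio 1.8 matters for a change in temperature.
83.2 × 1.8 = 149.76.

149.76°F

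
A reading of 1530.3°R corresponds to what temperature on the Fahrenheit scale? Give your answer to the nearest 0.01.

1070.63°F

In Celsius: (1530.3 - 491.67) × 5/9 = 577.0167°C.
In Fahrenheit: 577.0167 × 1.8 + 32 = 1070.63°F.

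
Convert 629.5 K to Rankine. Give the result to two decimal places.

1133.10°R

In Celsius: 629.5 - 273.15 = 356.3500°C.
In Rankine: 356.3500 × 1.8 + 491.67 = 1133.10°R.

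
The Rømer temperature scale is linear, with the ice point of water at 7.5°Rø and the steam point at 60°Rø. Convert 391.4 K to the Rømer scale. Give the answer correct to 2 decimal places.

69.58°Rø

First in Celsius: 391.4 - 273.15 = 118.2500°C.
Linearly onto the Rømer scale: 7.5 + (118.2500 / 100) × (60 - 7.5) = 69.58°Rø.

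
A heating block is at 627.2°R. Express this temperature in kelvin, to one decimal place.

In Celsius: (627.2 - 491.67) × 5/9 = 75.2944°C.
In kelvin: 75.2944 + 273.15 = 348.4 K.

348.4 K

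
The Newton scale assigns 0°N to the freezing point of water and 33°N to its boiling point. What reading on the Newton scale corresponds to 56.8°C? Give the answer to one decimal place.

18.7°N

Linearly onto the Newton scale: 0 + (56.8000 / 100) × (33 - 0) = 18.7°N.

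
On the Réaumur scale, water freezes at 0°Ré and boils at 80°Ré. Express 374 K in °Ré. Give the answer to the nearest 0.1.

First in Celsius: 374 - 273.15 = 100.8500°C.
Linearly onto the Réaumur scale: 0 + (100.8500 / 100) × (80 - 0) = 80.7°Ré.

80.7°Ré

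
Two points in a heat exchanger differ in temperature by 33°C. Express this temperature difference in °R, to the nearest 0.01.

59.40°R

An interval of 1°C corresponds to 1.8°R.
33 × 1.8 = 59.40.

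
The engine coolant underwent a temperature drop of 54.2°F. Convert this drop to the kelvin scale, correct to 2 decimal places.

Only the scale ratio 5/9 matters for a change in temperature.
54.2 × 5/9 = 30.11.

30.11 K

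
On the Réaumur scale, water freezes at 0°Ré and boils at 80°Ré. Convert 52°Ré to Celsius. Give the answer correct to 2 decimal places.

Linear interpolation between the fixed points: C = (52 - 0) × 100 / (80 - 0) = 65.0000°C.

65.00°C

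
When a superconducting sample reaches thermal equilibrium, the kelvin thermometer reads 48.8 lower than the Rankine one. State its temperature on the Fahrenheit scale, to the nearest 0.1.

Let x be the Rankine reading; then the kelvin reading is 5/9·x.
(5/9·x) - x = -48.8  ⇒  (-4/9)·x = -48.8  ⇒  x = 109.8000°R.
In Celsius: (109.8 - 491.67) × 5/9 = -212.1500°C.
In Fahrenheit: -212.1500 × 1.8 + 32 = -349.9°F.

-349.9°F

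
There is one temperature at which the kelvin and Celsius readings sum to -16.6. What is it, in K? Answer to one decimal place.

Let K be the kelvin reading. The Celsius reading is C = 1·K - 273.15.
Require K + C = -16.6: (2)·K - 273.15 = -16.6.
K = (-16.6 + 273.15) / (2) = 128.3.

128.3 K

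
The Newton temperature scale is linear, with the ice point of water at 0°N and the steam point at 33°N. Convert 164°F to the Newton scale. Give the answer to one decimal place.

24.2°N

First in Celsius: (164 - 32) × 5/9 = 73.3333°C.
Linearly onto the Newton scale: 0 + (73.3333 / 100) × (33 - 0) = 24.2°N.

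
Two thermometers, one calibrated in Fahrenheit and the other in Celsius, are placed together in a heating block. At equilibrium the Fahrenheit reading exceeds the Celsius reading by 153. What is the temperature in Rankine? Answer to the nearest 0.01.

Let x be the Fahrenheit reading; then the Celsius reading is 5/9·x - 17.7778.
(5/9·x - 17.7778) - x = -153  ⇒  (-4/9)·x = -135.222  ⇒  x = 304.2500°F.
In Celsius: (304.25 - 32) × 5/9 = 151.2500°C.
In Rankine: 151.2500 × 1.8 + 491.67 = 763.92°R.

763.92°R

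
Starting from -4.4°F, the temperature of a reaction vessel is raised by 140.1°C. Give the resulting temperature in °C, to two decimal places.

119.88°C

Initial temperature in Celsius: (-4.4 - 32) × 5/9 = -20.2222°C.
Final Celsius temperature: -20.2222 + 140.1000 = 119.8778°C.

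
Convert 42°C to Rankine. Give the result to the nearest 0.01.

567.27°R

In Rankine: 42.0000 × 1.8 + 491.67 = 567.27°R.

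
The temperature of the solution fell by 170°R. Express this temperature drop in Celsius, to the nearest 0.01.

94.44°C

Only the scale ratio 5/9 matters for a change in temperature.
170 × 5/9 = 94.44.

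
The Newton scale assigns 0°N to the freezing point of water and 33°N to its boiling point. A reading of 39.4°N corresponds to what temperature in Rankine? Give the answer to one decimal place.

Linear interpolation between the fixed points: C = (39.4 - 0) × 100 / (33 - 0) = 119.3939°C.
Then 119.3939 × 1.8 + 491.67 = 706.6°R.

706.6°R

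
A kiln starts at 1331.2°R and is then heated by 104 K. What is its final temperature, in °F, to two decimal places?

Initial temperature in Celsius: (1331.2 - 491.67) × 5/9 = 466.4056°C.
The 104 K change is an interval; Kelvin and Celsius degrees are the same size, so ΔC = +104°C.
Final Celsius temperature: 466.4056 + 104.0000 = 570.4056°C.
In Fahrenheit: 570.4056 × 1.8 + 32 = 1058.73°F.

1058.73°F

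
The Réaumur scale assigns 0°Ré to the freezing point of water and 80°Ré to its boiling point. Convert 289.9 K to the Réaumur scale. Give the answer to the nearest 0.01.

First in Celsius: 289.9 - 273.15 = 16.7500°C.
Linearly onto the Réaumur scale: 0 + (16.7500 / 100) × (80 - 0) = 13.40°Ré.

13.40°Ré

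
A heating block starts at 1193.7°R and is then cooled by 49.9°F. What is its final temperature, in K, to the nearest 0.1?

Initial temperature in Celsius: (1193.7 - 491.67) × 5/9 = 390.0167°C.
The 49.9°F change is an interval, so only the factor 5/9 applies: -49.9 × 5/9 = -27.7222°C.
Final Celsius temperature: 390.0167 - 27.7222 = 362.2944°C.
In kelvin: 362.2944 + 273.15 = 635.4 K.

635.4 K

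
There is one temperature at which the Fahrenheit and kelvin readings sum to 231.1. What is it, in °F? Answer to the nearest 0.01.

Let F be the Fahrenheit reading. The kelvin reading is K = 5/9·F + 255.372.
Require F + K = 231.1: (14/9)·F + 255.372 = 231.1.
F = (231.1 - 255.372) / (14/9) = -15.60.

-15.60°F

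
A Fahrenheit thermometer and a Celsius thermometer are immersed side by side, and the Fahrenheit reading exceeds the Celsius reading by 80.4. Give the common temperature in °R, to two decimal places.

Let x be the Fahrenheit reading; then the Celsius reading is 5/9·x - 17.7778.
(5/9·x - 17.7778) - x = -80.4  ⇒  (-4/9)·x = -62.6222  ⇒  x = 140.9000°F.
In Celsius: (140.9 - 32) × 5/9 = 60.5000°C.
In Rankine: 60.5000 × 1.8 + 491.67 = 600.57°R.

600.57°R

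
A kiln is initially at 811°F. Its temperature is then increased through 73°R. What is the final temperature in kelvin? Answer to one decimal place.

746.5 K

Initial temperature in Celsius: (811 - 32) × 5/9 = 432.7778°C.
The 73°R change is an interval, so only the factor 5/9 applies: +73 × 5/9 = +40.5556°C.
Final Celsius temperature: 432.7778 + 40.5556 = 473.3333°C.
In kelvin: 473.3333 + 273.15 = 746.5 K.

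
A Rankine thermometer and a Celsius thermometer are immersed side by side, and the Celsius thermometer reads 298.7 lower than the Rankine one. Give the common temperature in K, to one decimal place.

Let x be the Rankine reading; then the Celsius reading is 5/9·x - 273.15.
(5/9·x - 273.15) - x = -298.7  ⇒  (-4/9)·x = -25.55  ⇒  x = 57.4875°R.
In Celsius: (57.4875 - 491.67) × 5/9 = -241.2125°C.
In kelvin: -241.2125 + 273.15 = 31.9 K.

31.9 K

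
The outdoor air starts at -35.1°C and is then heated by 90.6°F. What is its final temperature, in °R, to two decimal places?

The 90.6°F change is an interval, so only the factor 5/9 applies: +90.6 × 5/9 = +50.3333°C.
Final Celsius temperature: -35.1000 + 50.3333 = 15.2333°C.
In Rankine: 15.2333 × 1.8 + 491.67 = 519.09°R.

519.09°R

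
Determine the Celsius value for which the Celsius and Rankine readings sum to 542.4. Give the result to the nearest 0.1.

18.1°C

Let C be the Celsius reading. The Rankine reading is R = 1.8·C + 491.67.
Require C + R = 542.4: (2.8)·C + 491.67 = 542.4.
C = (542.4 - 491.67) / (2.8) = 18.1.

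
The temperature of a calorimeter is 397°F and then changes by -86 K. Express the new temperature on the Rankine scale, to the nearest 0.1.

701.9°R

Initial temperature in Celsius: (397 - 32) × 5/9 = 202.7778°C.
The 86 K change is an interval; Kelvin and Celsius degrees are the same size, so ΔC = -86°C.
Final Celsius temperature: 202.7778 - 86.0000 = 116.7778°C.
In Rankine: 116.7778 × 1.8 + 491.67 = 701.9°R.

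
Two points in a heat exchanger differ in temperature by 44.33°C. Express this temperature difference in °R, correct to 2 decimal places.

Only the scale ratio 1.8 matters for a change in temperature.
44.33 × 1.8 = 79.79.

79.79°R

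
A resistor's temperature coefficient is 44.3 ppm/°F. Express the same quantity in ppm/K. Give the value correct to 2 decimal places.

79.74 ppm/K

The quantity depends on a temperature interval, so only the ratio of degree sizes applies; the offset between the scales is irrelevant.
A change of 1 K is a change of 1.8°F, so per K the value is 44.3 × 1.8 = 79.74.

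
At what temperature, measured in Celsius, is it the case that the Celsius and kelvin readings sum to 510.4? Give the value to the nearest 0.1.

118.6°C

Let C be the Celsius reading. The kelvin reading is K = 1·C + 273.15.
Require C + K = 510.4: (2)·C + 273.15 = 510.4.
C = (510.4 - 273.15) / (2) = 118.6.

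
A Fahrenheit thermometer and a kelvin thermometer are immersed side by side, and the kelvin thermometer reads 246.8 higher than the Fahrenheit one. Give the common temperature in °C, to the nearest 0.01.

Let x be the Fahrenheit reading; then the kelvin reading is 5/9·x + 255.372.
(5/9·x + 255.372) - x = 246.8  ⇒  (-4/9)·x = -8.57222  ⇒  x = 19.2875°F.
In Celsius: (19.2875 - 32) × 5/9 = -7.06°C.

-7.06°C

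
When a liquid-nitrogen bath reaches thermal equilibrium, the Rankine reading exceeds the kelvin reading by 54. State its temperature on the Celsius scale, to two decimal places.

-205.65°C

Let x be the kelvin reading; then the Rankine reading is 1.8·x.
(1.8·x) - x = 54  ⇒  (0.8)·x = 54  ⇒  x = 67.5000 K.
In Celsius: 67.5 - 273.15 = -205.65°C.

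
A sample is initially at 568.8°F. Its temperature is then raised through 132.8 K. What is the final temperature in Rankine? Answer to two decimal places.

Initial temperature in Celsius: (568.8 - 32) × 5/9 = 298.2222°C.
The 132.8 K change is an interval; Kelvin and Celsius degrees are the same size, so ΔC = +132.8°C.
Final Celsius temperature: 298.2222 + 132.8000 = 431.0222°C.
In Rankine: 431.0222 × 1.8 + 491.67 = 1267.51°R.

1267.51°R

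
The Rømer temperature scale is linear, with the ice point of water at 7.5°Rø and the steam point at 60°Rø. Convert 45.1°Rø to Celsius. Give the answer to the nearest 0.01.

71.62°C

Linear interpolation between the fixed points: C = (45.1 - 7.5) × 100 / (60 - 7.5) = 71.6190°C.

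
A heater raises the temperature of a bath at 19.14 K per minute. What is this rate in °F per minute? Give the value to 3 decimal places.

Since only a temperature interval is involved, the additive offset between the scales drops out.
A change of 1 K is a change of 1.8°F, so 19.14 × 1.8 = 34.452.

34.452 °F/minute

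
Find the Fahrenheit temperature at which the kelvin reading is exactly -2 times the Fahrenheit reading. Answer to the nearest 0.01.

Let F be the Fahrenheit reading. The kelvin reading is K = 5/9·F + 255.372.
Require K = -2·F: 5/9·F + 255.372 = -2·F.
(23/9)·F = -255.372  ⇒  F = -99.93.

-99.93°F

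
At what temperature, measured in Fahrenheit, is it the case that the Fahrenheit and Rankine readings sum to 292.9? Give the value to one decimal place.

Let F be the Fahrenheit reading. The Rankine reading is R = 1·F + 459.67.
Require F + R = 292.9: (2)·F + 459.67 = 292.9.
F = (292.9 - 459.67) / (2) = -83.4.

-83.4°F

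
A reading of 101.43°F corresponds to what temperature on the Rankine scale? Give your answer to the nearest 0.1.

In Celsius: (101.43 - 32) × 5/9 = 38.5722°C.
In Rankine: 38.5722 × 1.8 + 491.67 = 561.1°R.

561.1°R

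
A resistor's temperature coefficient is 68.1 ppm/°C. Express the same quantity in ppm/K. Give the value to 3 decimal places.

68.100 ppm/K

Since only a temperature interval is involved, the additive offset between the scales drops out.
A change of 1 K is a change of 1°C, so per K the value is 68.1 × 1 = 68.100.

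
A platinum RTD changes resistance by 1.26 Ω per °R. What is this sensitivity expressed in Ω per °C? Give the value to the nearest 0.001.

Since only a temperature interval is involved, the additive offset between the scales drops out.
A change of 1°C is a change of 1.8°R, so per °C the value is 1.26 × 1.8 = 2.268.

2.268 Ω per °C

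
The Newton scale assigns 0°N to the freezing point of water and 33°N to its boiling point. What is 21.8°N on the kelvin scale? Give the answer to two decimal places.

339.21 K

Linear interpolation between the fixed points: C = (21.8 - 0) × 100 / (33 - 0) = 66.0606°C.
Then 66.0606 + 273.15 = 339.21 K.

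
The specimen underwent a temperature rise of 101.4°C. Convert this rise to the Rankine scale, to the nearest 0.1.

Only the scale ratio 1.8 matters for a change in temperature.
101.4 × 1.8 = 182.5.

182.5°R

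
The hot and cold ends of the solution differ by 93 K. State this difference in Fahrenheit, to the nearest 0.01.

167.40°F

An interval of 1 K corresponds to 1.8°F.
93 × 1.8 = 167.40.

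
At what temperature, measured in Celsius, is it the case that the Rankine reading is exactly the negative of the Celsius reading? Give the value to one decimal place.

-175.6°C

Let C be the Celsius reading. The Rankine reading is R = 1.8·C + 491.67.
Require R = -1·C: 1.8·C + 491.67 = -1·C.
(2.8)·C = -491.67  ⇒  C = -175.6.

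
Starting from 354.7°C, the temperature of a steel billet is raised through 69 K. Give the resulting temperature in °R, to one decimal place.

The 69 K change is an interval; Kelvin and Celsius degrees are the same size, so ΔC = +69°C.
Final Celsius temperature: 354.7000 + 69.0000 = 423.7000°C.
In Rankine: 423.7000 × 1.8 + 491.67 = 1254.3°R.

1254.3°R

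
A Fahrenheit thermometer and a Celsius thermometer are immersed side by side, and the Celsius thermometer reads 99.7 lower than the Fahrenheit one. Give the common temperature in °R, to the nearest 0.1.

644.0°R

Let x be the Fahrenheit reading; then the Celsius reading is 5/9·x - 17.7778.
(5/9·x - 17.7778) - x = -99.7  ⇒  (-4/9)·x = -81.9222  ⇒  x = 184.3250°F.
In Celsius: (184.325 - 32) × 5/9 = 84.6250°C.
In Rankine: 84.6250 × 1.8 + 491.67 = 644.0°R.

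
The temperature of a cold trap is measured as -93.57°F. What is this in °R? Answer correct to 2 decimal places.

366.10°R

In Celsius: (-93.57 - 32) × 5/9 = -69.7611°C.
In Rankine: -69.7611 × 1.8 + 491.67 = 366.10°R.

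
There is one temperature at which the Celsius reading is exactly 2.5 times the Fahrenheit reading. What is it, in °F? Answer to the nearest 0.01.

-9.14°F

Let F be the Fahrenheit reading. The Celsius reading is C = 5/9·F - 17.7778.
Require C = 2.5·F: 5/9·F - 17.7778 = 2.5·F.
(-35/18)·F = 17.7778  ⇒  F = -9.14.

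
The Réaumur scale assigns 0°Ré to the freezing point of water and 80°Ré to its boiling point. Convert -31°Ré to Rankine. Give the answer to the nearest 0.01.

421.92°R

Linear interpolation between the fixed points: C = (-31 - 0) × 100 / (80 - 0) = -38.7500°C.
Then -38.7500 × 1.8 + 491.67 = 421.92°R.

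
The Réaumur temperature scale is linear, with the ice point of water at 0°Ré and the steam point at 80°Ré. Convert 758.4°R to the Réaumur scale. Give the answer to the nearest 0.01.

First in Celsius: (758.4 - 491.67) × 5/9 = 148.1833°C.
Linearly onto the Réaumur scale: 0 + (148.1833 / 100) × (80 - 0) = 118.55°Ré.

118.55°Ré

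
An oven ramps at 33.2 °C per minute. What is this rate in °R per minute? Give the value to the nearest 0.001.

59.760 °R/minute

The quantity depends on a temperature interval, so only the ratio of degree sizes applies; the offset between the scales is irrelevant.
A change of 1°C is a change of 1.8°R, so 33.2 × 1.8 = 59.760.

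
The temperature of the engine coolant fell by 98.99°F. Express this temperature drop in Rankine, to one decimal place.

99.0°R

Fahrenheit and Rankine degrees are the same size, so the interval is unchanged: 99.0.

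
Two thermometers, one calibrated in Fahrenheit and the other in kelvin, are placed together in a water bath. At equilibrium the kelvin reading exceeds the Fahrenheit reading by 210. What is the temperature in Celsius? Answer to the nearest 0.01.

38.94°C

Let x be the Fahrenheit reading; then the kelvin reading is 5/9·x + 255.372.
(5/9·x + 255.372) - x = 210  ⇒  (-4/9)·x = -45.3722  ⇒  x = 102.0875°F.
In Celsius: (102.0875 - 32) × 5/9 = 38.94°C.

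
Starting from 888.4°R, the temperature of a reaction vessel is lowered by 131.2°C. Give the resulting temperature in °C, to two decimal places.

Initial temperature in Celsius: (888.4 - 491.67) × 5/9 = 220.4056°C.
Final Celsius temperature: 220.4056 - 131.2000 = 89.2056°C.

89.21°C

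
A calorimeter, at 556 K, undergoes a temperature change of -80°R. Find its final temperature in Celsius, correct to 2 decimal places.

238.41°C

Initial temperature in Celsius: 556 - 273.15 = 282.8500°C.
The 80°R change is an interval, so only the factor 5/9 applies: -80 × 5/9 = -44.4444°C.
Final Celsius temperature: 282.8500 - 44.4444 = 238.4056°C.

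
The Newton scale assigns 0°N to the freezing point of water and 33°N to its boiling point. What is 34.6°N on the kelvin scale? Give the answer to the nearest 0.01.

Linear interpolation between the fixed points: C = (34.6 - 0) × 100 / (33 - 0) = 104.8485°C.
Then 104.8485 + 273.15 = 378.00 K.

378.00 K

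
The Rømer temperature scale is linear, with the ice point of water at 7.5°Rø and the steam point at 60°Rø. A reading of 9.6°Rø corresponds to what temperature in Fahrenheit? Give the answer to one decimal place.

Linear interpolation between the fixed points: C = (9.6 - 7.5) × 100 / (60 - 7.5) = 4.0000°C.
Then 4.0000 × 1.8 + 32 = 39.2°F.

39.2°F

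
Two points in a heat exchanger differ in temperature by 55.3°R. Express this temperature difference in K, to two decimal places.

30.72 K

For a temperature interval the offset drops out; only the factor 5/9 applies.
55.3 × 5/9 = 30.72.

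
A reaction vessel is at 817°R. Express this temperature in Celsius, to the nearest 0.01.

180.74°C

In Celsius: (817 - 491.67) × 5/9 = 180.7389°C.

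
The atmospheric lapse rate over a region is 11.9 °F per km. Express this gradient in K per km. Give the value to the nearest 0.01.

6.61 K/km

The quantity depends on a temperature interval, so only the ratio of degree sizes applies; the offset between the scales is irrelevant.
A change of 1°F is a change of 5/9 K, so 11.9 × 5/9 = 6.61.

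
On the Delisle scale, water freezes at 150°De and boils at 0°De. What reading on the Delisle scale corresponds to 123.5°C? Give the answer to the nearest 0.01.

-35.25°De

Linearly onto the Delisle scale: 150 + (123.5000 / 100) × (0 - 150) = -35.25°De.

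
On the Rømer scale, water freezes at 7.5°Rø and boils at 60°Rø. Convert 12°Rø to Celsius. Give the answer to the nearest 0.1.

Linear interpolation between the fixed points: C = (12 - 7.5) × 100 / (60 - 7.5) = 8.5714°C.

8.6°C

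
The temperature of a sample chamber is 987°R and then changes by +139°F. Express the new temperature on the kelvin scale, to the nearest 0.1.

Initial temperature in Celsius: (987 - 491.67) × 5/9 = 275.1833°C.
The 139°F change is an interval, so only the factor 5/9 applies: +139 × 5/9 = +77.2222°C.
Final Celsius temperature: 275.1833 + 77.2222 = 352.4056°C.
In kelvin: 352.4056 + 273.15 = 625.6 K.

625.6 K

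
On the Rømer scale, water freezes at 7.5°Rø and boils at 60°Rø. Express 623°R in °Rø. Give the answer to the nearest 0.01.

45.80°Rø

First in Celsius: (623 - 491.67) × 5/9 = 72.9611°C.
Linearly onto the Rømer scale: 7.5 + (72.9611 / 100) × (60 - 7.5) = 45.80°Rø.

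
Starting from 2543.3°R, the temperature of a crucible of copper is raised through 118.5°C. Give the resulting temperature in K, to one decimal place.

1531.4 K

Initial temperature in Celsius: (2543.3 - 491.67) × 5/9 = 1139.7944°C.
Final Celsius temperature: 1139.7944 + 118.5000 = 1258.2944°C.
In kelvin: 1258.2944 + 273.15 = 1531.4 K.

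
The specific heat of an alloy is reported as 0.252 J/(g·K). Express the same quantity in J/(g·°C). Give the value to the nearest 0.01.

0.25 J/(g·°C)

The quantity depends on a temperature interval, so only the ratio of degree sizes applies; the offset between the scales is irrelevant.
A change of 1°C is a change of 1 K, so per °C the value is 0.252 × 1 = 0.25.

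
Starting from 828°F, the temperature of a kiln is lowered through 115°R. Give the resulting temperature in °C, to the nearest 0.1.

Initial temperature in Celsius: (828 - 32) × 5/9 = 442.2222°C.
The 115°R change is an interval, so only the factor 5/9 applies: -115 × 5/9 = -63.8889°C.
Final Celsius temperature: 442.2222 - 63.8889 = 378.3333°C.

378.3°C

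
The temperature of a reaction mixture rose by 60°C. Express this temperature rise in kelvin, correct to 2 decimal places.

60.00 K

Celsius and kelvin degrees are the same size, so the interval is unchanged: 60.00.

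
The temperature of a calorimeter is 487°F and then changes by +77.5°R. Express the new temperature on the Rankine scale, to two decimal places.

Initial temperature in Celsius: (487 - 32) × 5/9 = 252.7778°C.
The 77.5°R change is an interval, so only the factor 5/9 applies: +77.5 × 5/9 = +43.0556°C.
Final Celsius temperature: 252.7778 + 43.0556 = 295.8333°C.
In Rankine: 295.8333 × 1.8 + 491.67 = 1024.17°R.

1024.17°R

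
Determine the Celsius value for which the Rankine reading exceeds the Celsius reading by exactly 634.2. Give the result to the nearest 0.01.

Let C be the Celsius reading. The Rankine reading is R = 1.8·C + 491.67.
Require R - C = 634.2: (0.8)·C + 491.67 = 634.2.
C = (634.2 - 491.67) / (0.8) = 178.16.

178.16°C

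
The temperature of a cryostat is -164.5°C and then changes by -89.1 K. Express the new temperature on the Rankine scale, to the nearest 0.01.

35.19°R

The 89.1 K change is an interval; Kelvin and Celsius degrees are the same size, so ΔC = -89.1°C.
Final Celsius temperature: -164.5000 - 89.1000 = -253.6000°C.
In Rankine: -253.6000 × 1.8 + 491.67 = 35.19°R.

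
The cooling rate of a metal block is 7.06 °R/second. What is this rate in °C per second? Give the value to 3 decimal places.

The quantity depends on a temperature interval, so only the ratio of degree sizes applies; the offset between the scales is irrelevant.
A change of 1°R is a change of 5/9°C, so 7.06 × 5/9 = 3.922.

3.922 °C/second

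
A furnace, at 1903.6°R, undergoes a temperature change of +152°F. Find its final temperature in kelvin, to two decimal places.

Initial temperature in Celsius: (1903.6 - 491.67) × 5/9 = 784.4056°C.
The 152°F change is an interval, so only the factor 5/9 applies: +152 × 5/9 = +84.4444°C.
Final Celsius temperature: 784.4056 + 84.4444 = 868.8500°C.
In kelvin: 868.8500 + 273.15 = 1142.00 K.

1142.00 K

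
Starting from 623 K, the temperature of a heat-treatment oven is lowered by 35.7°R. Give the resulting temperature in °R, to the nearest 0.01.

Initial temperature in Celsius: 623 - 273.15 = 349.8500°C.
The 35.7°R change is an interval, so only the factor 5/9 applies: -35.7 × 5/9 = -19.8333°C.
Final Celsius temperature: 349.8500 - 19.8333 = 330.0167°C.
In Rankine: 330.0167 × 1.8 + 491.67 = 1085.70°R.

1085.70°R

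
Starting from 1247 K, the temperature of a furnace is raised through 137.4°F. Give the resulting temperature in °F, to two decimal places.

1922.33°F

Initial temperature in Celsius: 1247 - 273.15 = 973.8500°C.
The 137.4°F change is an interval, so only the factor 5/9 applies: +137.4 × 5/9 = +76.3333°C.
Final Celsius temperature: 973.8500 + 76.3333 = 1050.1833°C.
In Fahrenheit: 1050.1833 × 1.8 + 32 = 1922.33°F.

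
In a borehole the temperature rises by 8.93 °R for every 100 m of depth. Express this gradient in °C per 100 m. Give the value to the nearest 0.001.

4.961 °C/100 m

The quantity depends on a temperature interval, so only the ratio of degree sizes applies; the offset between the scales is irrelevant.
A change of 1°R is a change of 5/9°C, so 8.93 × 5/9 = 4.961.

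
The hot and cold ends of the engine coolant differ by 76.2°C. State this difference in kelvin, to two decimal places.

76.20 K

Celsius and kelvin degrees are the same size, so the interval is unchanged: 76.20.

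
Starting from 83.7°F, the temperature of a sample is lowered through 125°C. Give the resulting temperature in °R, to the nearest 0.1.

318.4°R

Initial temperature in Celsius: (83.7 - 32) × 5/9 = 28.7222°C.
Final Celsius temperature: 28.7222 - 125.0000 = -96.2778°C.
In Rankine: -96.2778 × 1.8 + 491.67 = 318.4°R.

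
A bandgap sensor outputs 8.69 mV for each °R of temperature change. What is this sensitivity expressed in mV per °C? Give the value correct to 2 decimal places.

The quantity depends on a temperature interval, so only the ratio of degree sizes applies; the offset between the scales is irrelevant.
A change of 1°C is a change of 1.8°R, so per °C the value is 8.69 × 1.8 = 15.64.

15.64 mV per °C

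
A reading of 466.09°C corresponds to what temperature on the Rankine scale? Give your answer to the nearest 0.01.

1330.63°R

In Rankine: 466.0900 × 1.8 + 491.67 = 1330.63°R.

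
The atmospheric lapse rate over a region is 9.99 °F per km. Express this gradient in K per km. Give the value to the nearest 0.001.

The quantity depends on a temperature interval, so only the ratio of degree sizes applies; the offset between the scales is irrelevant.
A change of 1°F is a change of 5/9 K, so 9.99 × 5/9 = 5.550.

5.550 K/km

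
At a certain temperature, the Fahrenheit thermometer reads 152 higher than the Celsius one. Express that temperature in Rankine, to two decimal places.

761.67°R

Let x be the Celsius reading; then the Fahrenheit reading is 1.8·x + 32.
(1.8·x + 32) - x = 152  ⇒  (0.8)·x = 120  ⇒  x = 150.0000°C.
In Rankine: 150.0000 × 1.8 + 491.67 = 761.67°R.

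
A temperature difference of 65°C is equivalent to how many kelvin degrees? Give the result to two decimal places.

Celsius and kelvin degrees are the same size, so the interval is unchanged: 65.00.

65.00 K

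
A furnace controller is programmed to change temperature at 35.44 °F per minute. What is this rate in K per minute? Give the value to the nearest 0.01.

19.69 K/minute

Since only a temperature interval is involved, the additive offset between the scales drops out.
A change of 1°F is a change of 5/9 K, so 35.44 × 5/9 = 19.69.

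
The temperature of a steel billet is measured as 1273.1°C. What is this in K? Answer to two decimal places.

In kelvin: 1273.1000 + 273.15 = 1546.25 K.

1546.25 K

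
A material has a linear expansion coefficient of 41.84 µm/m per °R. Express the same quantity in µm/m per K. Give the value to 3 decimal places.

75.312 µm/m per K

Since only a temperature interval is involved, the additive offset between the scales drops out.
A change of 1 K is a change of 1.8°R, so per K the value is 41.84 × 1.8 = 75.312.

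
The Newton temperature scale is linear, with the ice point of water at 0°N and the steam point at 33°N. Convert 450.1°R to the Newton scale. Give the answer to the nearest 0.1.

-7.6°N

First in Celsius: (450.1 - 491.67) × 5/9 = -23.0944°C.
Linearly onto the Newton scale: 0 + (-23.0944 / 100) × (33 - 0) = -7.6°N.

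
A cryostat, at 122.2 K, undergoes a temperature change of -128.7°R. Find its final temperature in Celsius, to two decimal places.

-222.45°C

Initial temperature in Celsius: 122.2 - 273.15 = -150.9500°C.
The 128.7°R change is an interval, so only the factor 5/9 applies: -128.7 × 5/9 = -71.5000°C.
Final Celsius temperature: -150.9500 - 71.5000 = -222.4500°C.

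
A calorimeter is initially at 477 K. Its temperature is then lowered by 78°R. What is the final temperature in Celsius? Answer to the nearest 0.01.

Initial temperature in Celsius: 477 - 273.15 = 203.8500°C.
The 78°R change is an interval, so only the factor 5/9 applies: -78 × 5/9 = -43.3333°C.
Final Celsius temperature: 203.8500 - 43.3333 = 160.5167°C.

160.52°C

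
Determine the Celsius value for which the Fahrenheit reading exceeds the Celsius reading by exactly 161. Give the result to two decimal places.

161.25°C

Let C be the Celsius reading. The Fahrenheit reading is F = 1.8·C + 32.
Require F - C = 161: (0.8)·C + 32 = 161.
C = (161 - 32) / (0.8) = 161.25.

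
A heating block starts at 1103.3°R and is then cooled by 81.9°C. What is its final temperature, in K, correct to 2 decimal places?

531.04 K

Initial temperature in Celsius: (1103.3 - 491.67) × 5/9 = 339.7944°C.
Final Celsius temperature: 339.7944 - 81.9000 = 257.8944°C.
In kelvin: 257.8944 + 273.15 = 531.04 K.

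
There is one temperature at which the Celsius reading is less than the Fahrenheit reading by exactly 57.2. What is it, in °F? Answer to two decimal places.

Let F be the Fahrenheit reading. The Celsius reading is C = 5/9·F - 17.7778.
Require C - F = -57.2: (-4/9)·F - 17.7778 = -57.2.
F = (-57.2 + 17.7778) / (-4/9) = 88.70.

88.70°F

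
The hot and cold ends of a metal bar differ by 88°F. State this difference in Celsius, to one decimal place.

48.9°C

Only the scale ratio 5/9 matters for a change in temperature.
88 × 5/9 = 48.9.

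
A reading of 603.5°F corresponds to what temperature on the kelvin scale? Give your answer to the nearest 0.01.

590.65 K

In Celsius: (603.5 - 32) × 5/9 = 317.5000°C.
In kelvin: 317.5000 + 273.15 = 590.65 K.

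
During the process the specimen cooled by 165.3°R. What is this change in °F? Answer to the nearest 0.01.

165.30°F

Rankine and Fahrenheit degrees are the same size, so the interval is unchanged: 165.30.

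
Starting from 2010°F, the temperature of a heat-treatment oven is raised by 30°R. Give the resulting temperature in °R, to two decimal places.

2499.67°R

Initial temperature in Celsius: (2010 - 32) × 5/9 = 1098.8889°C.
The 30°R change is an interval, so only the factor 5/9 applies: +30 × 5/9 = +16.6667°C.
Final Celsius temperature: 1098.8889 + 16.6667 = 1115.5556°C.
In Rankine: 1115.5556 × 1.8 + 491.67 = 2499.67°R.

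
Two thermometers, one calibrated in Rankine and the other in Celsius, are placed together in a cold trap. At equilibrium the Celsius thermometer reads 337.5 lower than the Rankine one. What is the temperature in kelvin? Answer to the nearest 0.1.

80.4 K

Let x be the Rankine reading; then the Celsius reading is 5/9·x - 273.15.
(5/9·x - 273.15) - x = -337.5  ⇒  (-4/9)·x = -64.35  ⇒  x = 144.7875°R.
In Celsius: (144.7875 - 491.67) × 5/9 = -192.7125°C.
In kelvin: -192.7125 + 273.15 = 80.4 K.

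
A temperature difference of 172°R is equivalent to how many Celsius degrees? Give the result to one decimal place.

95.6°C

An interval of 1°R corresponds to 5/9°C.
172 × 5/9 = 95.6.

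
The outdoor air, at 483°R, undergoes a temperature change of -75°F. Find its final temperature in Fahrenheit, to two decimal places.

-51.67°F

Initial temperature in Celsius: (483 - 491.67) × 5/9 = -4.8167°C.
The 75°F change is an interval, so only the factor 5/9 applies: -75 × 5/9 = -41.6667°C.
Final Celsius temperature: -4.8167 - 41.6667 = -46.4833°C.
In Fahrenheit: -46.4833 × 1.8 + 32 = -51.67°F.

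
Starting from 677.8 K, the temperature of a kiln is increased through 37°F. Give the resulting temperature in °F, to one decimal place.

Initial temperature in Celsius: 677.8 - 273.15 = 404.6500°C.
The 37°F change is an interval, so only the factor 5/9 applies: +37 × 5/9 = +20.5556°C.
Final Celsius temperature: 404.6500 + 20.5556 = 425.2056°C.
In Fahrenheit: 425.2056 × 1.8 + 32 = 797.4°F.

797.4°F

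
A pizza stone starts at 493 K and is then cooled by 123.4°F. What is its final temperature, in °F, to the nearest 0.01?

304.33°F

Initial temperature in Celsius: 493 - 273.15 = 219.8500°C.
The 123.4°F change is an interval, so only the factor 5/9 applies: -123.4 × 5/9 = -68.5556°C.
Final Celsius temperature: 219.8500 - 68.5556 = 151.2944°C.
In Fahrenheit: 151.2944 × 1.8 + 32 = 304.33°F.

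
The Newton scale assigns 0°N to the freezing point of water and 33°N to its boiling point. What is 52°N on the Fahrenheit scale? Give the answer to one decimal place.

Linear interpolation between the fixed points: C = (52 - 0) × 100 / (33 - 0) = 157.5758°C.
Then 157.5758 × 1.8 + 32 = 315.6°F.

315.6°F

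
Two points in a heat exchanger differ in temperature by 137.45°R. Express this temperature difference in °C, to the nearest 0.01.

76.36°C

For a temperature interval the offset drops out; only the factor 5/9 applies.
137.45 × 5/9 = 76.36.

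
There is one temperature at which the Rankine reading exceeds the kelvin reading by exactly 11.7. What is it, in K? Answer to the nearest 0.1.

Let K be the kelvin reading. The Rankine reading is R = 1.8·K.
Require R - K = 11.7: (0.8)·K = 11.7.
K = (11.7) / (0.8) = 14.6.

14.6 K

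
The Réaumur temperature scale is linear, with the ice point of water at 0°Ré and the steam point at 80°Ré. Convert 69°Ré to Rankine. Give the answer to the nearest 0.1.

Linear interpolation between the fixed points: C = (69 - 0) × 100 / (80 - 0) = 86.2500°C.
Then 86.2500 × 1.8 + 491.67 = 646.9°R.

646.9°R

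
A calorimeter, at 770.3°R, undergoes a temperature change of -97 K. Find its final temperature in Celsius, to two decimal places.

57.79°C

Initial temperature in Celsius: (770.3 - 491.67) × 5/9 = 154.7944°C.
The 97 K change is an interval; Kelvin and Celsius degrees are the same size, so ΔC = -97°C.
Final Celsius temperature: 154.7944 - 97.0000 = 57.7944°C.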